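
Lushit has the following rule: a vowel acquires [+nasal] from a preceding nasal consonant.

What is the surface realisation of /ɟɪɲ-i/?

/i/ sits next to the nasal /ɲ/ and is therefore nasalised to [ĩ].

[ɟɪɲĩ]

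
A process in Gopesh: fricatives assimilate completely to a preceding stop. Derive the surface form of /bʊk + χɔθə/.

[bʊkkɔθə]

/χ/ is the segment targeted by the rule; it sits immediately after /k/, so it assimilates completely and surfaces as [k].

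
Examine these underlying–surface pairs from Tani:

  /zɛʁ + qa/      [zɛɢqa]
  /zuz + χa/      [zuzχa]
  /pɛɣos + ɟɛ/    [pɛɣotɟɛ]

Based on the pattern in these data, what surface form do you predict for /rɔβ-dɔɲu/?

The data show regressive manner assimilation: /ʁ/ → [ɢ] before /q/; /s/ → [t] before /ɟ/. In each pair only manner changes, matching the following consonant, while place and voice stay constant.
Nothing changes in [zuzχa]: there the adjacent consonants already agree in manner (/z/ and /χ/ are both fricatives), so this form is consistent with the same rule.
/β/ is a voiced bilabial fricative. The following trigger /d/ is a stop, so /β/ must become a stop as well.
Changing only its manner to stop gives [b] — the voiced bilabial stop.

[rɔbdɔɲu]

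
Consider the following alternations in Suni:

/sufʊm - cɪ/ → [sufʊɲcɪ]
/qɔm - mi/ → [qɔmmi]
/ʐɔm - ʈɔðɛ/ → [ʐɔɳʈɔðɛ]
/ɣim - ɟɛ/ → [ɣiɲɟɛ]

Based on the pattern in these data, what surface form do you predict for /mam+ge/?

The data show regressive place assimilation: /m/ → [ɲ] before /c/; /m/ → [ɳ] before /ʈ/; /m/ → [ɲ] before /ɟ/. In each pair only place changes, matching the following consonant, while manner and voice stay constant.
No alternation appears in [qɔmmi]: there the adjacent consonants already agree in place (/m/ and /m/ are both bilabial), so this form is consistent with the same rule.
/m/ is a voiced bilabial nasal. The following trigger /g/ is velar, so /m/ must become velar as well.
Changing only its place to velar gives [ŋ] — the voiced velar nasal.

[maŋge]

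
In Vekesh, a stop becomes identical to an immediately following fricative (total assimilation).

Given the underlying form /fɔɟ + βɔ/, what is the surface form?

[fɔββɔ]

/ɟ/ is the segment targeted by the rule; it sits immediately before /β/, so it assimilates completely and surfaces as [β].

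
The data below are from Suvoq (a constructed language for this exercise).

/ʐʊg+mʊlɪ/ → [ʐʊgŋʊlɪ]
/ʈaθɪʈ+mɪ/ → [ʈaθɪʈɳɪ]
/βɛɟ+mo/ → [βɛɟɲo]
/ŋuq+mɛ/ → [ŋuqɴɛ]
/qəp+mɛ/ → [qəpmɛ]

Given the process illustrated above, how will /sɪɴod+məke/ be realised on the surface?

The data show progressive place assimilation: /m/ → [ŋ] after /g/; /m/ → [ɳ] after /ʈ/; /m/ → [ɲ] after /ɟ/; /m/ → [ɴ] after /q/. In each pair only place changes, matching the preceding consonant, while manner and voice stay constant.
No alternation appears in [qəpmɛ]: there the adjacent consonants already agree in place (/m/ and /p/ are both bilabial), so this form is consistent with the same rule.
/m/ is a voiced bilabial nasal. The preceding trigger /d/ is alveolar, so /m/ must become alveolar as well.
A voiced alveolar nasal is [n], so the surface segment is [n].

[sɪɴodnəke]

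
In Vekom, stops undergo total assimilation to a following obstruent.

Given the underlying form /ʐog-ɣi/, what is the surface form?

/g/ is the segment targeted by the rule; it sits immediately before /ɣ/, so it assimilates completely and surfaces as [ɣ].

[ʐoɣɣi]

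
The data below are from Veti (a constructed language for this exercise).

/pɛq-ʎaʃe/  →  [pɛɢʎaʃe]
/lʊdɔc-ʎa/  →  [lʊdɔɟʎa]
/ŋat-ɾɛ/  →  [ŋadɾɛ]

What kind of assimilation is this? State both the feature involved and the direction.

The segment that alternates is /q/, which surfaces as [ɢ] when adjacent to /ʎ/.
/q/ is voiceless while /ʎ/ is voiced; the output [ɢ] is voiced, matching the trigger — so the feature that spreads is voicing.
Place and manner are unchanged, so the assimilation is partial, not total.
Checking the remaining alternations: /c/ → [ɟ] before /ʎ/ (voiceless → voiced, matching voiced); /t/ → [d] before /ɾ/ (voiceless → voiced, matching voiced) — only voicing changes, and always toward the following segment.
Since the segment that changes precedes the conditioning segment, the assimilation is regressive.

regressive voicing assimilation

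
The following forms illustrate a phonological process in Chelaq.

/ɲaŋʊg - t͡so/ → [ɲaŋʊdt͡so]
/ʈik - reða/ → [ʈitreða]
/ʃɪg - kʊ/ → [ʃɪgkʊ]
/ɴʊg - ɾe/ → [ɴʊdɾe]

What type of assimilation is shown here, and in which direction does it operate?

Comparing underlying and surface forms, /g/ → [d] is the alternation; the neighbouring /t͡s/ is constant.
The change velar → alveolar matches the place of the following /t͡s/, identifying this as place assimilation.
Manner and voice are unchanged, so the assimilation is partial, not total.
Checking the remaining alternations: /k/ → [t] before /r/ (velar → alveolar, matching alveolar); /g/ → [d] before /ɾ/ (velar → alveolar, matching alveolar) — only place changes, and always toward the following segment.
Nothing changes in [ʃɪgkʊ]: there the adjacent consonants already agree in place (/g/ and /k/ are both velar), so this form is consistent with the same rule.
The trigger is the following segment, so the direction is regressive (anticipatory).

regressive place assimilation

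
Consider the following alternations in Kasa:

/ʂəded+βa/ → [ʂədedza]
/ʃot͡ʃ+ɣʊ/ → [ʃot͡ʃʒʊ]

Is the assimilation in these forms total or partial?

The segment that alternates is /β/, which surfaces as [z] when adjacent to /d/.
/β/ is bilabial while /d/ is alveolar; the output [z] is alveolar, matching the trigger — so the feature that spreads is place.
Manner and voice are unchanged, so the assimilation is partial, not total.
The other alternating form patterns the same way: /ɣ/ → [ʒ] after /t͡ʃ/ (velar → postalveolar, matching postalveolar) — only place changes, and always toward the preceding segment.

partial assimilation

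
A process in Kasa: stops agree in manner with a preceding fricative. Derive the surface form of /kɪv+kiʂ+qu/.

/k/ is a voiceless velar stop. The preceding trigger /v/ is a fricative, so /k/ must become a fricative as well.
A voiceless velar fricative is [x], so the surface segment is [x].
At the second juncture, /q/ likewise becomes [χ] adjacent to /ʂ/.

[kɪvxiʂχu]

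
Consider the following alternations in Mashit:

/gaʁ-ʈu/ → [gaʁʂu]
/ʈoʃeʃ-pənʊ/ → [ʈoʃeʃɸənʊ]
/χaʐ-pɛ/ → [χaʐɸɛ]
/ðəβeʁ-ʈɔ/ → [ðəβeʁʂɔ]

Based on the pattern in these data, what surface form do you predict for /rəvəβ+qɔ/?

[rəvəβχɔ]

The data show progressive manner assimilation: /ʈ/ → [ʂ] after /ʁ/; /p/ → [ɸ] after /ʃ/; /p/ → [ɸ] after /ʐ/. In each pair only manner changes, matching the preceding consonant, while place and voice stay constant.
/q/ is a voiceless uvular stop. The preceding trigger /β/ is a fricative, so /q/ must become a fricative as well.
Changing only its manner to fricative gives [χ] — the voiceless uvular fricative.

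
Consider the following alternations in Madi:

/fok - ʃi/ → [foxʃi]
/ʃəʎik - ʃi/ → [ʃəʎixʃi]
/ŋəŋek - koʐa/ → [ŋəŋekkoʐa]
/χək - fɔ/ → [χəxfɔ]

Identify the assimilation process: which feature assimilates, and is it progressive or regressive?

regressive manner assimilation

The segment that alternates is /k/, which surfaces as [x] when adjacent to /ʃ/.
The change stop → fricative matches the manner of the following /ʃ/, identifying this as manner assimilation.
Place and voice are unchanged, so the assimilation is partial, not total.
The other alternating form patterns the same way: /k/ → [x] before /f/ (stop → fricative, matching a fricative) — only manner changes, and always toward the following segment.
No alternation appears in [ŋəŋekkoʐa]: there the adjacent consonants already agree in manner (/k/ and /k/ are both stops), so this form is consistent with the same rule.
Since the segment that changes precedes the conditioning segment, the assimilation is regressive.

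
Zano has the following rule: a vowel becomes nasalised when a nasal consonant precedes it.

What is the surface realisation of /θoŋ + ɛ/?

[θoŋɛ̃]

The vowel /ɛ/ is adjacent to the preceding nasal /ŋ/, so it acquires [+nasal] and surfaces as [ɛ̃].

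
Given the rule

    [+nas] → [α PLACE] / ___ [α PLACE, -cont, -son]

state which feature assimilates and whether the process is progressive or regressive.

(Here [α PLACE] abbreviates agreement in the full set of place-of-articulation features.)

regressive place assimilation

The rule copies the place features (abbreviated [PLACE]) from the environment onto the target, so the assimilating feature is place.
Since the environment is written after the underscore, the trigger follows the target; the direction is regressive.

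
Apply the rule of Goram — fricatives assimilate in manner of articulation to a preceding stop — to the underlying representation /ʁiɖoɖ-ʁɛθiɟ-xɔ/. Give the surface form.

[ʁiɖoɖɢɛθiɟkɔ]

/ʁ/ is a voiced uvular fricative. The preceding trigger /ɖ/ is a stop, so /ʁ/ must become a stop as well.
A voiced uvular stop is [ɢ], so the surface segment is [ɢ].
The same rule applies at the second boundary: /x/ → [k] next to /ɟ/.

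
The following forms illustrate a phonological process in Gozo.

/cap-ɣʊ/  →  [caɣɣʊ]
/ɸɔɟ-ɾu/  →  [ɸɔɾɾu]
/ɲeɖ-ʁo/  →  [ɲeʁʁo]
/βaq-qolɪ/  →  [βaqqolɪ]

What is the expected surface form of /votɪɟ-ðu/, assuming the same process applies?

The data show regressive total assimilation (/p/ → [ɣ] before /ɣ/; /ɟ/ → [ɾ] before /ɾ/; /ɖ/ → [ʁ] before /ʁ/): in every case the target segment becomes identical to its following neighbour, copying more than a single feature.
In [βaqqolɪ] the two consonants at the boundary are already identical (/q/ + /q/), so the rule applies vacuously and nothing changes.
/ɟ/ is the segment targeted by the rule; it sits immediately before /ð/, so it assimilates completely and surfaces as [ð].

[votɪððu]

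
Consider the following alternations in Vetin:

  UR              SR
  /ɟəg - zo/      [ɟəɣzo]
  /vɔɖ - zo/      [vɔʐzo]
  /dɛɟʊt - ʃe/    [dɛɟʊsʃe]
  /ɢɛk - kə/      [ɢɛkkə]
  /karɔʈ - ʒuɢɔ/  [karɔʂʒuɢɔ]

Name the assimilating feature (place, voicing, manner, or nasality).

Underlying /g/ is realised as [ɣ] next to /z/; /z/ itself does not change.
/g/ is a stop while /z/ is a fricative; the output [ɣ] is a fricative, matching the trigger — so the feature that spreads is manner.
The other alternating forms pattern the same way: /ɖ/ → [ʐ] before /z/ (stop → fricative, matching a fricative); /t/ → [s] before /ʃ/ (stop → fricative, matching a fricative); /ʈ/ → [ʂ] before /ʒ/ (stop → fricative, matching a fricative) — only manner changes, and always toward the following segment.
No alternation appears in [ɢɛkkə]: there the adjacent consonants already agree in manner (/k/ and /k/ are both stops), so this form is consistent with the same rule.

manner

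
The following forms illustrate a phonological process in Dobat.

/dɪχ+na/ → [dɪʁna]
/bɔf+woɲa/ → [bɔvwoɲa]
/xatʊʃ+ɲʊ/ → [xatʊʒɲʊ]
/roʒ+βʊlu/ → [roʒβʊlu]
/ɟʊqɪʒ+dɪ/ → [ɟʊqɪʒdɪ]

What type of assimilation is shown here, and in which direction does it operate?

regressive voicing assimilation

Comparing underlying and surface forms, /χ/ → [ʁ] is the alternation; the neighbouring /n/ is constant.
The change voiceless → voiced matches the voicing of the following /n/, identifying this as voicing assimilation.
Place and manner are unchanged, so the assimilation is partial, not total.
The other alternating forms pattern the same way: /f/ → [v] before /w/ (voiceless → voiced, matching voiced); /ʃ/ → [ʒ] before /ɲ/ (voiceless → voiced, matching voiced) — only voicing changes, and always toward the following segment.
No alternation appears in [roʒβʊlu], [ɟʊqɪʒdɪ]: there the adjacent consonants already agree in voicing (/ʒ/ and /β/ are both voiced; /ʒ/ and /d/ are both voiced), so these forms are consistent with the same rule.
Since the segment that changes precedes the conditioning segment, the assimilation is regressive.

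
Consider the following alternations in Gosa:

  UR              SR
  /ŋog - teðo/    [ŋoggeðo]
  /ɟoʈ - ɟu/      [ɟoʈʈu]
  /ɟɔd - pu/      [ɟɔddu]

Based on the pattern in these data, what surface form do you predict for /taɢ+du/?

The data show progressive total assimilation (/t/ → [g] after /g/; /ɟ/ → [ʈ] after /ʈ/; /p/ → [d] after /d/): in every case the target segment becomes identical to its preceding neighbour, copying more than a single feature.
/d/ is the segment targeted by the rule; it sits immediately after /ɢ/, so it assimilates completely and surfaces as [ɢ].

[taɢɢu]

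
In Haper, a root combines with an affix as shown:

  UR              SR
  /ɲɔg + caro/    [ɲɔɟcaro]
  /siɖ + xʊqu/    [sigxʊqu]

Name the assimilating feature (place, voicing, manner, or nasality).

place

Comparing underlying and surface forms, /g/ → [ɟ] is the alternation; the neighbouring /c/ is constant.
The change velar → palatal matches the place of the following /c/, identifying this as place assimilation.
The other alternating form patterns the same way: /ɖ/ → [g] before /x/ (retroflex → velar, matching velar) — only place changes, and always toward the following segment.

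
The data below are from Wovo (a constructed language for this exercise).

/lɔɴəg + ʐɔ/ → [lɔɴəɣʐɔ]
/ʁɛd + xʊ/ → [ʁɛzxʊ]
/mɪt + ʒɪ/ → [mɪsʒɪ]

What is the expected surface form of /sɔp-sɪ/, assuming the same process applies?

[sɔɸsɪ]

The data show regressive manner assimilation: /g/ → [ɣ] before /ʐ/; /d/ → [z] before /x/; /t/ → [s] before /ʒ/. In each pair only manner changes, matching the following consonant, while place and voice stay constant.
/p/ is a voiceless bilabial stop. The following trigger /s/ is a fricative, so /p/ must become a fricative as well.
Changing only its manner to fricative gives [ɸ] — the voiceless bilabial fricative.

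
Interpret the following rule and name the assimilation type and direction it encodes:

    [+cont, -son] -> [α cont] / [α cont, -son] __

The rule copies [cont] (continuancy) from the environment onto the target fricatives; since [±cont] encodes the stop/fricative manner contrast, the assimilating dimension is manner.
The conditioning segment sits to the left of the focus bar, meaning the trigger precedes the segment that changes — progressive assimilation.

progressive manner assimilation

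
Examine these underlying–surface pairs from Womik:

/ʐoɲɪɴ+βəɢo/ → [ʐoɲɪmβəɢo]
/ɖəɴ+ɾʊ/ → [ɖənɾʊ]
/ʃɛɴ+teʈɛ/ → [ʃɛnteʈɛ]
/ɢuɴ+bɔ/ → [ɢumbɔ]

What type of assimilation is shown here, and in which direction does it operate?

Comparing underlying and surface forms, /ɴ/ → [m] is the alternation; the neighbouring /β/ is constant.
The change uvular → bilabial matches the place of the following /β/, identifying this as place assimilation.
Manner and voice are unchanged, so the assimilation is partial, not total.
The same holds elsewhere in the data: /ɴ/ → [n] before /ɾ/ (uvular → alveolar, matching alveolar); /ɴ/ → [n] before /t/ (uvular → alveolar, matching alveolar); /ɴ/ → [m] before /b/ (uvular → bilabial, matching bilabial) — only place changes, and always toward the following segment.
The trigger is the following segment, so the direction is regressive (anticipatory).

regressive place assimilation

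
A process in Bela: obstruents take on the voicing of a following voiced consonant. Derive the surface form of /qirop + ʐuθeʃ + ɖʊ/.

[qirobʐuθeʒɖʊ]

The rule targets /p/ (voiceless bilabial stop), which sits before the trigger /ʐ/ (voiced).
Changing only its voicing to voiced gives [b] — the voiced bilabial stop.
The same rule applies at the second boundary: /ʃ/ → [ʒ] next to /ɖ/.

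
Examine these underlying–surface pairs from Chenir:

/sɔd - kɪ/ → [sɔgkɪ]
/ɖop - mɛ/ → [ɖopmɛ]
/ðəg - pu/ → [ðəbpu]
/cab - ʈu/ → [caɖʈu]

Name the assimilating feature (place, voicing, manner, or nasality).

The segment that alternates is /d/, which surfaces as [g] when adjacent to /k/.
The change alveolar → velar matches the place of the following /k/, identifying this as place assimilation.
Checking the remaining alternations: /g/ → [b] before /p/ (velar → bilabial, matching bilabial); /b/ → [ɖ] before /ʈ/ (bilabial → retroflex, matching retroflex) — only place changes, and always toward the following segment.
Nothing changes in [ɖopmɛ]: there the adjacent consonants already agree in place (/p/ and /m/ are both bilabial), so this form is consistent with the same rule.

place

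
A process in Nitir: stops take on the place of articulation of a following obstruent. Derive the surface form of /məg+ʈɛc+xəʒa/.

[məɖʈɛkxəʒa]

/g/ is a voiced velar stop. The following trigger /ʈ/ is retroflex, so /g/ must become retroflex as well.
A voiced retroflex stop is [ɖ], so the surface segment is [ɖ].
The same rule applies at the second boundary: /c/ → [k] next to /x/.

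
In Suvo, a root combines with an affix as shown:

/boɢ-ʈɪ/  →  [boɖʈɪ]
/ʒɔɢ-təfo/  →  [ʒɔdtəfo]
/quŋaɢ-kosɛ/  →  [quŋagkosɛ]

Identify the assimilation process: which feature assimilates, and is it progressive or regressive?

regressive place assimilation

The segment that alternates is /ɢ/, which surfaces as [ɖ] when adjacent to /ʈ/.
The change uvular → retroflex matches the place of the following /ʈ/, identifying this as place assimilation.
Manner and voice are unchanged, so the assimilation is partial, not total.
The other alternating forms pattern the same way: /ɢ/ → [d] before /t/ (uvular → alveolar, matching alveolar); /ɢ/ → [g] before /k/ (uvular → velar, matching velar) — only place changes, and always toward the following segment.
Since the segment that changes precedes the conditioning segment, the assimilation is regressive.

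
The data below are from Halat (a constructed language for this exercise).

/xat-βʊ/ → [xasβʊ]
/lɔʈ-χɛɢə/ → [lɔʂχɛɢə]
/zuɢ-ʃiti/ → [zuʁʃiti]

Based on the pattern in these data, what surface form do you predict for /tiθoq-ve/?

[tiθoχve]

The data show regressive manner assimilation: /t/ → [s] before /β/; /ʈ/ → [ʂ] before /χ/; /ɢ/ → [ʁ] before /ʃ/. In each pair only manner changes, matching the following consonant, while place and voice stay constant.
/q/ is a voiceless uvular stop. The following trigger /v/ is a fricative, so /q/ must become a fricative as well.
Changing only its manner to fricative gives [χ] — the voiceless uvular fricative.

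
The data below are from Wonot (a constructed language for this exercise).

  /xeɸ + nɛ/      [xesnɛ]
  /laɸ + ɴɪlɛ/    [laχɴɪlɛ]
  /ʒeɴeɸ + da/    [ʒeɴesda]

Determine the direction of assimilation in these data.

Underlying /ɸ/ is realised as [s] next to /n/; /n/ itself does not change.
/ɸ/ is bilabial while /n/ is alveolar; the output [s] is alveolar, matching the trigger — so the feature that spreads is place.
Checking the remaining alternations: /ɸ/ → [χ] before /ɴ/ (bilabial → uvular, matching uvular); /ɸ/ → [s] before /d/ (bilabial → alveolar, matching alveolar) — only place changes, and always toward the following segment.
The trigger is the following segment, so the direction is regressive (anticipatory).

regressive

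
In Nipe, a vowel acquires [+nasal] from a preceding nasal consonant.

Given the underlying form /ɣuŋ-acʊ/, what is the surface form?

[ɣuŋãcʊ]

/a/ sits next to the nasal /ŋ/ and is therefore nasalised to [ã].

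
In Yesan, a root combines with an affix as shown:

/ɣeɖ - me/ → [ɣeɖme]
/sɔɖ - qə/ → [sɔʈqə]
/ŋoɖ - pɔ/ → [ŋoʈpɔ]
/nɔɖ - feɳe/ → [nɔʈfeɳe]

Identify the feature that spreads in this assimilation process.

voicing

Comparing underlying and surface forms, /ɖ/ → [ʈ] is the alternation; the neighbouring /q/ is constant.
The change voiced → voiceless matches the voicing of the following /q/, identifying this as voicing assimilation.
The other alternating forms pattern the same way: /ɖ/ → [ʈ] before /p/ (voiced → voiceless, matching voiceless); /ɖ/ → [ʈ] before /f/ (voiced → voiceless, matching voiceless) — only voicing changes, and always toward the following segment.
No alternation appears in [ɣeɖme]: there the adjacent consonants already agree in voicing (/ɖ/ and /m/ are both voiced), so this form is consistent with the same rule.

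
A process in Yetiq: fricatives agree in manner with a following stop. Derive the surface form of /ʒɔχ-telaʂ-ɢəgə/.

/χ/ is a voiceless uvular fricative. The following trigger /t/ is a stop, so /χ/ must become a stop as well.
Changing only its manner to stop gives [q] — the voiceless uvular stop.
At the second juncture, /ʂ/ likewise becomes [ʈ] adjacent to /ɢ/.

[ʒɔqtelaʈɢəgə]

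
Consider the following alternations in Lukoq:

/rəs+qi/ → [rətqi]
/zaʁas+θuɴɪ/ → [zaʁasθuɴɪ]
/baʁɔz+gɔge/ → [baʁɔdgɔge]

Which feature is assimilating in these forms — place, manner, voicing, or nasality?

manner

Comparing underlying and surface forms, /s/ → [t] is the alternation; the neighbouring /q/ is constant.
/s/ is a fricative while /q/ is a stop; the output [t] is a stop, matching the trigger — so the feature that spreads is manner.
The other alternating form patterns the same way: /z/ → [d] before /g/ (fricative → stop, matching a stop) — only manner changes, and always toward the following segment.
Nothing changes in [zaʁasθuɴɪ]: there the adjacent consonants already agree in manner (/s/ and /θ/ are both fricatives), so this form is consistent with the same rule.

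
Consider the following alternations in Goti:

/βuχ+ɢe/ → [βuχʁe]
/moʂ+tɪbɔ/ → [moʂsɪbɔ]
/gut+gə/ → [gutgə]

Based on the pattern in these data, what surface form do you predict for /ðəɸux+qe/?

The data show progressive manner assimilation: /ɢ/ → [ʁ] after /χ/; /t/ → [s] after /ʂ/. In each pair only manner changes, matching the preceding consonant, while place and voice stay constant.
No alternation appears in [gutgə]: there the adjacent consonants already agree in manner (/g/ and /t/ are both stops), so this form is consistent with the same rule.
/q/ is a voiceless uvular stop. The preceding trigger /x/ is a fricative, so /q/ must become a fricative as well.
The voiceless uvular fricative is [χ], so /q/ → [χ].

[ðəɸuxχe]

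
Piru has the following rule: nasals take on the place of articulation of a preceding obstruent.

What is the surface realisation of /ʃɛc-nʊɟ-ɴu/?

/n/ is a voiced alveolar nasal. The preceding trigger /c/ is palatal, so /n/ must become palatal as well.
A voiced palatal nasal is [ɲ], so the surface segment is [ɲ].
The same rule applies at the second boundary: /ɴ/ → [ɲ] next to /ɟ/.

[ʃɛcɲʊɟɲu]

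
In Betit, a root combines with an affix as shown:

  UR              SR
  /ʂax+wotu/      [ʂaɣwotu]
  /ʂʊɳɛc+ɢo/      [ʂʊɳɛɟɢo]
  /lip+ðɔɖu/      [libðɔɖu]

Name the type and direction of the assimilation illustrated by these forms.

Comparing underlying and surface forms, /x/ → [ɣ] is the alternation; the neighbouring /w/ is constant.
The change voiceless → voiced matches the voicing of the following /w/, identifying this as voicing assimilation.
Place and manner are unchanged, so the assimilation is partial, not total.
The other alternating forms pattern the same way: /c/ → [ɟ] before /ɢ/ (voiceless → voiced, matching voiced); /p/ → [b] before /ð/ (voiceless → voiced, matching voiced) — only voicing changes, and always toward the following segment.
The trigger is the following segment, so the direction is regressive (anticipatory).

regressive voicing assimilation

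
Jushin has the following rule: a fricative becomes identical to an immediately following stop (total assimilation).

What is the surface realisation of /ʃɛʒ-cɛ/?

/ʒ/ is the segment targeted by the rule; it sits immediately before /c/, so it assimilates completely and surfaces as [c].

[ʃɛccɛ]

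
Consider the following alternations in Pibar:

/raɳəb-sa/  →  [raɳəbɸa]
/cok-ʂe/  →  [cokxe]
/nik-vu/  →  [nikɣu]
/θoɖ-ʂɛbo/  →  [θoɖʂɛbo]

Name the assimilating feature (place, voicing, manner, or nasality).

The segment that alternates is /s/, which surfaces as [ɸ] when adjacent to /b/.
/s/ is alveolar while /b/ is bilabial; the output [ɸ] is bilabial, matching the trigger — so the feature that spreads is place.
The other alternating forms pattern the same way: /ʂ/ → [x] after /k/ (retroflex → velar, matching velar); /v/ → [ɣ] after /k/ (labiodental → velar, matching velar) — only place changes, and always toward the preceding segment.
Nothing changes in [θoɖʂɛbo]: there the adjacent consonants already agree in place (/ʂ/ and /ɖ/ are both retroflex), so this form is consistent with the same rule.

place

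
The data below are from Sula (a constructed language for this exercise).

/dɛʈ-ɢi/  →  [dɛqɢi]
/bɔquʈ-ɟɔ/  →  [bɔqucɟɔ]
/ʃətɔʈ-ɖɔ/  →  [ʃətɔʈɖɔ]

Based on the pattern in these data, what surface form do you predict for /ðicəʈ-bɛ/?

[ðicəpbɛ]

The data show regressive place assimilation: /ʈ/ → [q] before /ɢ/; /ʈ/ → [c] before /ɟ/. In each pair only place changes, matching the following consonant, while manner and voice stay constant.
Nothing changes in [ʃətɔʈɖɔ]: there the adjacent consonants already agree in place (/ʈ/ and /ɖ/ are both retroflex), so this form is consistent with the same rule.
/ʈ/ is a voiceless retroflex stop. The following trigger /b/ is bilabial, so /ʈ/ must become bilabial as well.
The voiceless bilabial stop is [p], so /ʈ/ → [p].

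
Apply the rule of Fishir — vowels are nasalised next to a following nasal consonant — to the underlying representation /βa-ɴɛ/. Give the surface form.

The vowel /a/ is adjacent to the following nasal /ɴ/, so it acquires [+nasal] and surfaces as [ã].

[βãɴɛ]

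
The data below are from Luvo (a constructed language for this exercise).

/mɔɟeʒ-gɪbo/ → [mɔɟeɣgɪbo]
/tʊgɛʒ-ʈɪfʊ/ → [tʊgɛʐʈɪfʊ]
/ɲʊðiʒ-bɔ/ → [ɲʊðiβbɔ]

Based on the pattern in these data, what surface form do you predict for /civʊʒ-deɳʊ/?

[civʊzdeɳʊ]

The data show regressive place assimilation: /ʒ/ → [ɣ] before /g/; /ʒ/ → [ʐ] before /ʈ/; /ʒ/ → [β] before /b/. In each pair only place changes, matching the following consonant, while manner and voice stay constant.
The rule targets /ʒ/ (voiced postalveolar fricative), which sits before the trigger /d/ (alveolar).
Changing only its place to alveolar gives [z] — the voiced alveolar fricative.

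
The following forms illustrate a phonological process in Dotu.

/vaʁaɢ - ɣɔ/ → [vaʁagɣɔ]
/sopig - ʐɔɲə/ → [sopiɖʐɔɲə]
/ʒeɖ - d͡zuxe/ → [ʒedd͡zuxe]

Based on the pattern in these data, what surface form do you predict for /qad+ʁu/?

The data show regressive place assimilation: /ɢ/ → [g] before /ɣ/; /g/ → [ɖ] before /ʐ/; /ɖ/ → [d] before /d͡z/. In each pair only place changes, matching the following consonant, while manner and voice stay constant.
/d/ is a voiced alveolar stop. The following trigger /ʁ/ is uvular, so /d/ must become uvular as well.
Changing only its place to uvular gives [ɢ] — the voiced uvular stop.

[qaɢʁu]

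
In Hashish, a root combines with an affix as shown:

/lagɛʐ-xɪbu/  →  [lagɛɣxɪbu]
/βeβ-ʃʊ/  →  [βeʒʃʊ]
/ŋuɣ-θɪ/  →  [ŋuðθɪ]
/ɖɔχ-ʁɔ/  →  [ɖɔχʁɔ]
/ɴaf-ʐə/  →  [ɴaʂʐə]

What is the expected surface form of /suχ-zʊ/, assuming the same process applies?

The data show regressive place assimilation: /ʐ/ → [ɣ] before /x/; /β/ → [ʒ] before /ʃ/; /ɣ/ → [ð] before /θ/; /f/ → [ʂ] before /ʐ/. In each pair only place changes, matching the following consonant, while manner and voice stay constant.
Nothing changes in [ɖɔχʁɔ]: there the adjacent consonants already agree in place (/χ/ and /ʁ/ are both uvular), so this form is consistent with the same rule.
The rule targets /χ/ (voiceless uvular fricative), which sits before the trigger /z/ (alveolar).
A voiceless alveolar fricative is [s], so the surface segment is [s].

[suszʊ]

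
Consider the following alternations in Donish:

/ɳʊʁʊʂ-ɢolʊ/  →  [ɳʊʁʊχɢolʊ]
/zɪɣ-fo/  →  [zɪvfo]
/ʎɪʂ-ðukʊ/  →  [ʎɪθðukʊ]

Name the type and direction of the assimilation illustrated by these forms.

The segment that alternates is /ʂ/, which surfaces as [χ] when adjacent to /ɢ/.
The change retroflex → uvular matches the place of the following /ɢ/, identifying this as place assimilation.
Manner and voice are unchanged, so the assimilation is partial, not total.
The same holds elsewhere in the data: /ɣ/ → [v] before /f/ (velar → labiodental, matching labiodental); /ʂ/ → [θ] before /ð/ (retroflex → dental, matching dental) — only place changes, and always toward the following segment.
The trigger is the following segment, so the direction is regressive (anticipatory).

regressive place assimilation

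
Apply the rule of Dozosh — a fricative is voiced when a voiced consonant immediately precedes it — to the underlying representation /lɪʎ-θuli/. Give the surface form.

/θ/ is a voiceless dental fricative. The preceding trigger /ʎ/ is voiced, so /θ/ must become voiced as well.
The voiced dental fricative is [ð], so /θ/ → [ð].

[lɪʎðuli]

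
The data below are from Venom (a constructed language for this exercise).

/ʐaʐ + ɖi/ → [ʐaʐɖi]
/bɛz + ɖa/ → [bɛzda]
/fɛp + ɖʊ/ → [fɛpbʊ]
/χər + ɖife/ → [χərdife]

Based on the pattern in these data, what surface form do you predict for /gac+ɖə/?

[gacɟə]

The data show progressive place assimilation: /ɖ/ → [d] after /z/; /ɖ/ → [b] after /p/; /ɖ/ → [d] after /r/. In each pair only place changes, matching the preceding consonant, while manner and voice stay constant.
No alternation appears in [ʐaʐɖi]: there the adjacent consonants already agree in place (/ɖ/ and /ʐ/ are both retroflex), so this form is consistent with the same rule.
The rule targets /ɖ/ (voiced retroflex stop), which sits after the trigger /c/ (palatal).
Changing only its place to palatal gives [ɟ] — the voiced palatal stop.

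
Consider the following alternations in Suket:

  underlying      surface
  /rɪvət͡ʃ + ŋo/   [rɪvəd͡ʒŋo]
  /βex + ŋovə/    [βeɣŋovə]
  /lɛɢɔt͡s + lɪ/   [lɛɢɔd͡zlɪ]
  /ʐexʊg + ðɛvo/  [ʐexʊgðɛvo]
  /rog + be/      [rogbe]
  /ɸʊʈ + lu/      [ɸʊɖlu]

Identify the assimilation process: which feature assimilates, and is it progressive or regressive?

regressive voicing assimilation

The segment that alternates is /t͡ʃ/, which surfaces as [d͡ʒ] when adjacent to /ŋ/.
/t͡ʃ/ is voiceless while /ŋ/ is voiced; the output [d͡ʒ] is voiced, matching the trigger — so the feature that spreads is voicing.
Place and manner are unchanged, so the assimilation is partial, not total.
Checking the remaining alternations: /x/ → [ɣ] before /ŋ/ (voiceless → voiced, matching voiced); /t͡s/ → [d͡z] before /l/ (voiceless → voiced, matching voiced); /ʈ/ → [ɖ] before /l/ (voiceless → voiced, matching voiced) — only voicing changes, and always toward the following segment.
Nothing changes in [ʐexʊgðɛvo], [rogbe]: there the adjacent consonants already agree in voicing (/g/ and /ð/ are both voiced; /g/ and /b/ are both voiced), so these forms are consistent with the same rule.
The trigger is the following segment, so the direction is regressive (anticipatory).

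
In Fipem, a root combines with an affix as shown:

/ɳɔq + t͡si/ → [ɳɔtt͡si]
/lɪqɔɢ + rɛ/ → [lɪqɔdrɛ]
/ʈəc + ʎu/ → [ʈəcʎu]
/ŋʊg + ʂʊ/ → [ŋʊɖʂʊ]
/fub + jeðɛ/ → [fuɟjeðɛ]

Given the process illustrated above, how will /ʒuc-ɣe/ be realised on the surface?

The data show regressive place assimilation: /q/ → [t] before /t͡s/; /ɢ/ → [d] before /r/; /g/ → [ɖ] before /ʂ/; /b/ → [ɟ] before /j/. In each pair only place changes, matching the following consonant, while manner and voice stay constant.
Nothing changes in [ʈəcʎu]: there the adjacent consonants already agree in place (/c/ and /ʎ/ are both palatal), so this form is consistent with the same rule.
The rule targets /c/ (voiceless palatal stop), which sits before the trigger /ɣ/ (velar).
The voiceless velar stop is [k], so /c/ → [k].

[ʒukɣe]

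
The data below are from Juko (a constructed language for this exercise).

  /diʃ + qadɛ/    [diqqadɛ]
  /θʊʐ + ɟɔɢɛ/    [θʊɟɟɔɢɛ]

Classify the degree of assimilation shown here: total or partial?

total assimilation

Underlying /ʃ/ is realised as [q] next to /q/; /q/ itself does not change.
The output [q] is identical to the trigger /q/ — every feature (place, manner, voicing) has been copied — so this is total assimilation.
The remaining alternation confirms this: /ʐ/ → [ɟ] before /ɟ/ — in each case the output is a copy of the following consonant.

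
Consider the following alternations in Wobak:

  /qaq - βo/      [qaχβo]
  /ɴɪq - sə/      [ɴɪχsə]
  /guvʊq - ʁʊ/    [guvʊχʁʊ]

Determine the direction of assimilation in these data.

Comparing underlying and surface forms, /q/ → [χ] is the alternation; the neighbouring /β/ is constant.
/q/ is a stop while /β/ is a fricative; the output [χ] is a fricative, matching the trigger — so the feature that spreads is manner.
The other alternating forms pattern the same way: /q/ → [χ] before /s/ (stop → fricative, matching a fricative); /q/ → [χ] before /ʁ/ (stop → fricative, matching a fricative) — only manner changes, and always toward the following segment.
Since the segment that changes precedes the conditioning segment, the assimilation is regressive.

regressive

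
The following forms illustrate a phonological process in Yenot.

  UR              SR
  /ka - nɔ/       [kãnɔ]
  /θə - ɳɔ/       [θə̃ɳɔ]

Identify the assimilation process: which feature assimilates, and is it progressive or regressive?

regressive nasality assimilation (vowel nasalisation)

The vowel /a/ surfaces as nasalised [ã] next to the following nasal /n/ — it has acquired the [+nasal] feature of its neighbour.
The other form shows the same pattern: /ə/ → [ə̃] before /ɳ/ — each time a vowel is nasalised next to a following nasal.
Because the conditioning nasal is to the right of the vowel that changes, the process is regressive (anticipatory).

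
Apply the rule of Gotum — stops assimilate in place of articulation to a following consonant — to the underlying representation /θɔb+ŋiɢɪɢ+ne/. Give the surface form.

/b/ is a voiced bilabial stop. The following trigger /ŋ/ is velar, so /b/ must become velar as well.
The voiced velar stop is [g], so /b/ → [g].
The same rule applies at the second boundary: /ɢ/ → [d] next to /n/.

[θɔgŋiɢɪdne]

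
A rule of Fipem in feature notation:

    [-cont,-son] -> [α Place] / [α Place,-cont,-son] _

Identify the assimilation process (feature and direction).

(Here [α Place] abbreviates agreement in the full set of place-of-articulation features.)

The shared variable α links the value of the place features (abbreviated [Place]) on the target to the same value on the neighbouring segment, so place is the feature that assimilates.
The conditioning segment sits to the left of the focus bar, meaning the trigger precedes the segment that changes — progressive assimilation.

progressive place assimilation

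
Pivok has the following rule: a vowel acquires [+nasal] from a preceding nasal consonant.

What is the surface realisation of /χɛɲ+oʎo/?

/o/ sits next to the nasal /ɲ/ and is therefore nasalised to [õ].

[χɛɲõʎo]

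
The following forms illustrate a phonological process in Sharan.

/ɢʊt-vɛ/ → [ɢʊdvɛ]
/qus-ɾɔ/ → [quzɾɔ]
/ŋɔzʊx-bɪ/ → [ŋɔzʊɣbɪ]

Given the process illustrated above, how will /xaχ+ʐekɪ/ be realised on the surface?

[xaʁʐekɪ]

The data show regressive voicing assimilation: /t/ → [d] before /v/; /s/ → [z] before /ɾ/; /x/ → [ɣ] before /b/. In each pair only voicing changes, matching the following consonant, while place and manner stay constant.
The rule targets /χ/ (voiceless uvular fricative), which sits before the trigger /ʐ/ (voiced).
The voiced uvular fricative is [ʁ], so /χ/ → [ʁ].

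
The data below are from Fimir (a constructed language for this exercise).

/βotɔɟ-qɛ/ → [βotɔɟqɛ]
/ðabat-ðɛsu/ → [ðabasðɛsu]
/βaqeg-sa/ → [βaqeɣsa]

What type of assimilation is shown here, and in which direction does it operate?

regressive manner assimilation

The segment that alternates is /t/, which surfaces as [s] when adjacent to /ð/.
/t/ is a stop while /ð/ is a fricative; the output [s] is a fricative, matching the trigger — so the feature that spreads is manner.
Place and voice are unchanged, so the assimilation is partial, not total.
The other alternating form patterns the same way: /g/ → [ɣ] before /s/ (stop → fricative, matching a fricative) — only manner changes, and always toward the following segment.
Nothing changes in [βotɔɟqɛ]: there the adjacent consonants already agree in manner (/ɟ/ and /q/ are both stops), so this form is consistent with the same rule.
The trigger is the following segment, so the direction is regressive (anticipatory).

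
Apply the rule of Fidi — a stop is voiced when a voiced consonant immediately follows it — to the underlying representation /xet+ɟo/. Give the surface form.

[xedɟo]

The rule targets /t/ (voiceless alveolar stop), which sits before the trigger /ɟ/ (voiced).
Changing only its voicing to voiced gives [d] — the voiced alveolar stop.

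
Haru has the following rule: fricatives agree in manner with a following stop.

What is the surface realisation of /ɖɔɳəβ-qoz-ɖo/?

/β/ is a voiced bilabial fricative. The following trigger /q/ is a stop, so /β/ must become a stop as well.
Changing only its manner to stop gives [b] — the voiced bilabial stop.
The same rule applies at the second boundary: /z/ → [d] next to /ɖ/.

[ɖɔɳəbqodɖo]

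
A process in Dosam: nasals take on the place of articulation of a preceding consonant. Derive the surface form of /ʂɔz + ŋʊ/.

[ʂɔznʊ]

/ŋ/ is a voiced velar nasal. The preceding trigger /z/ is alveolar, so /ŋ/ must become alveolar as well.
The voiced alveolar nasal is [n], so /ŋ/ → [n].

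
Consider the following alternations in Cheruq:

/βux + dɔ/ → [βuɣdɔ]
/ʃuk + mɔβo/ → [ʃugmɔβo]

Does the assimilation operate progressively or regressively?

Underlying /x/ is realised as [ɣ] next to /d/; /d/ itself does not change.
The change voiceless → voiced matches the voicing of the following /d/, identifying this as voicing assimilation.
The same holds elsewhere in the data: /k/ → [g] before /m/ (voiceless → voiced, matching voiced) — only voicing changes, and always toward the following segment.
Since the segment that changes precedes the conditioning segment, the assimilation is regressive.

regressive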